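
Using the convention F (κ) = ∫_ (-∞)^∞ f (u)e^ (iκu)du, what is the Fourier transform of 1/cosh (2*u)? pi/ (2*cosh (pi*κ/4))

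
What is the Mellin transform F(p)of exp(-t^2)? gamma(p/2)/2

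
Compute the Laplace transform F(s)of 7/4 7/(4 * s)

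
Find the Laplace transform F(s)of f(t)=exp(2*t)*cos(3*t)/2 (s - 2)/(2*((s - 2)^2 + 9))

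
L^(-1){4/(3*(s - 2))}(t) 4*exp(2*t)/3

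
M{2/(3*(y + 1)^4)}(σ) gamma(σ)*gamma(4 - σ)/9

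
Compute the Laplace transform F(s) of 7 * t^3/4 21/(2 * s^4) 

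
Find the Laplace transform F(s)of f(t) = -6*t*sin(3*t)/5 -36*s/(5*(s^2 + 9)^2)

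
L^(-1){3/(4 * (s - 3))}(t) 3 * exp(3 * t)/4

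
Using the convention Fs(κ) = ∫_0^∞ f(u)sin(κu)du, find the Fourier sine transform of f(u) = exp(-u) κ/(κ^2 + 1)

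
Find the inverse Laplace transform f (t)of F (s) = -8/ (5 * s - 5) -8 * exp (t)/5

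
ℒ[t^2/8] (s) 1/(4 * s^3)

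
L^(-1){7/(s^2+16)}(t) 7 * sin(4 * t)/4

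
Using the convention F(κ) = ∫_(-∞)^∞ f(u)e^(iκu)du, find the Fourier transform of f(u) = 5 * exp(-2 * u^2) 5 * sqrt(2) * sqrt(pi) * exp(-κ^2/8)/2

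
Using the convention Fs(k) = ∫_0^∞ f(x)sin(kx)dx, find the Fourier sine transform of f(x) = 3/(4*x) 3*pi/8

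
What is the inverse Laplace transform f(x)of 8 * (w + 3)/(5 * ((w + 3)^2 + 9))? 8 * exp(-3 * x) * cos(3 * x)/5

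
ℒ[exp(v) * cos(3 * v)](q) (q - 1)/((q - 1)^2 + 9)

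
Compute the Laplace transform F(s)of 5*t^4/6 20/s^5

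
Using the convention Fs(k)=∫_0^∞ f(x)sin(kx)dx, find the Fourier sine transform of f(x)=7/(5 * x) 7 * pi/10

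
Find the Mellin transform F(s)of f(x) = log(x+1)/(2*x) -pi*csc(pi*s)/(2*s - 2)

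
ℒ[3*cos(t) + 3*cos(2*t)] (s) 3*s/(s^2 + 4) + 3*s/(s^2 + 1)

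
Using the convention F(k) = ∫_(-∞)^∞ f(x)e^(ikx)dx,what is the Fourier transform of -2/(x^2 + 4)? -pi*exp(-2*Abs(k))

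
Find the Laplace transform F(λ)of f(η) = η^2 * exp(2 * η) 2/(λ - 2)^3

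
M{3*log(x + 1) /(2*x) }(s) -3*pi*csc(pi*s) /(2*s - 2) 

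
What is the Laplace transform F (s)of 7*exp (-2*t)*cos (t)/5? 7*(s + 2)/ (5*( (s + 2)^2 + 1))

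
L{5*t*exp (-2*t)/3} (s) 5/ (3*(s + 2)^2)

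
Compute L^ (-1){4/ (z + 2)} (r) 4*exp (-2*r)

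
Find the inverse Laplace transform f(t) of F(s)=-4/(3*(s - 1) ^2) -4*t*exp(t) /3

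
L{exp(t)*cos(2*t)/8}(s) (s - 1)/(8*((s - 1)^2 + 4))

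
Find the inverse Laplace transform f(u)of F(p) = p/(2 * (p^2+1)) cos(u)/2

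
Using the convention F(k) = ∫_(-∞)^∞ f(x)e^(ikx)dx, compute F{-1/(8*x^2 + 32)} -pi*exp(-2*Abs(k))/16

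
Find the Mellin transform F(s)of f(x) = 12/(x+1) 12 * pi * csc(pi * s)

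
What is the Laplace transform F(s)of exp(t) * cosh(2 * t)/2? (s - 1)/(2 * ((s - 1)^2-4))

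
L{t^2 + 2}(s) 2/s^3 + 2/s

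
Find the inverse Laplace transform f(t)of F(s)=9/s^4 3 * t^3/2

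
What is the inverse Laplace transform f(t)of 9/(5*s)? 9/5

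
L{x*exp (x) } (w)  (w - 1) ^ (-2) 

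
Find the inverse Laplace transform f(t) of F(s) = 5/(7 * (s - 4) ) 5 * exp(4 * t) /7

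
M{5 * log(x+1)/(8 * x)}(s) -5 * pi * csc(pi * s)/(8 * s - 8)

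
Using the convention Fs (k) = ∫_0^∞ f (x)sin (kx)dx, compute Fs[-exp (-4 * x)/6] -k/ (6 * k^2 + 96)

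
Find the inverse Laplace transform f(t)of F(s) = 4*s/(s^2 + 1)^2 2*t*sin(t)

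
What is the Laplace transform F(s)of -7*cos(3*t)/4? -7*s/(4*s^2 + 36)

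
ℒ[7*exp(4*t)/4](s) 7/(4*(s - 4))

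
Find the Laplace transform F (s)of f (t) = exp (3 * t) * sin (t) 1/ ( (s - 3)^2 + 1)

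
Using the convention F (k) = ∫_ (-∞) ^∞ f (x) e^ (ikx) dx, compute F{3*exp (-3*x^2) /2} sqrt (3)*sqrt (pi)*exp (-k^2/12) /2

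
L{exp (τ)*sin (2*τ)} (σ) 2/ ( (σ - 1)^2+4)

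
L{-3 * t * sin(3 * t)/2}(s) -9 * s/(s^2 + 9)^2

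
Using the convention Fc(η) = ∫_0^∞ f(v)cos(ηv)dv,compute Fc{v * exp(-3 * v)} (9 - η^2)/(η^2+9)^2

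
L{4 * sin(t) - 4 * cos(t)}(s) 4/(s^2+1) - 4 * s/(s^2+1)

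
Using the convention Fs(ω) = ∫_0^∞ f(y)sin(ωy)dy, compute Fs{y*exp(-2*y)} 4*ω/(ω^2 + 4)^2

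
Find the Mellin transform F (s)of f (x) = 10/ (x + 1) 10*pi*csc (pi*s)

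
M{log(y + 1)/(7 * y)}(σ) -pi * csc(pi * σ)/(7 * σ - 7)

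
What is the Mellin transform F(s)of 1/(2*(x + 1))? pi*csc(pi*s)/2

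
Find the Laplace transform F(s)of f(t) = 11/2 11/(2 * s)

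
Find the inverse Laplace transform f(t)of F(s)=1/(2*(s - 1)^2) t*exp(t)/2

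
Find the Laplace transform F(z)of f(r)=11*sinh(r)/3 11/(3*(z^2 - 1))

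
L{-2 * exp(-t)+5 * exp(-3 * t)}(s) 5/(s+3) - 2/(s+1)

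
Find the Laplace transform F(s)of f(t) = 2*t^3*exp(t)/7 12/(7*(s - 1)^4)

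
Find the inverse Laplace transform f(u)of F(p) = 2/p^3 u^2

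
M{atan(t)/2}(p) -pi*sec(pi*p/2)/(4*p)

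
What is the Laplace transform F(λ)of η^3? 6/λ^4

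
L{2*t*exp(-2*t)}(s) 2/(s + 2)^2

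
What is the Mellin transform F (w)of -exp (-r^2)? -gamma (w/2)/2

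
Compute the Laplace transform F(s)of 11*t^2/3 22/(3*s^3)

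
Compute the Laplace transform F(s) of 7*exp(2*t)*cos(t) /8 7*(s - 2) /(8*((s - 2) ^2 + 1) ) 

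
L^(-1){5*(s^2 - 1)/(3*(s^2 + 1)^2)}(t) 5*t*cos(t)/3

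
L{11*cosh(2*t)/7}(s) 11*s/(7*(s^2 - 4))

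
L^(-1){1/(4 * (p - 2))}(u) exp(2 * u)/4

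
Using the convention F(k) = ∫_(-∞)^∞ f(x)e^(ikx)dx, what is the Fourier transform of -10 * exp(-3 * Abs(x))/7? -60/(7 * k^2+63)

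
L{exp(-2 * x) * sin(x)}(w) 1/((w+2)^2+1)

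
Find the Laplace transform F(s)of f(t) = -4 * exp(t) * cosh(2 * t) 4 * (1 - s)/((s - 1)^2 - 4)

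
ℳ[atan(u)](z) -pi * sec(pi * z/2) /(2 * z) 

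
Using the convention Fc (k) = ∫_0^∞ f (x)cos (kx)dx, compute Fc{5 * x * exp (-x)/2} 5 * (1 - k^2)/ (2 * (k^2 + 1)^2)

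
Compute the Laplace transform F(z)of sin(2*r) 2/(z^2 + 4)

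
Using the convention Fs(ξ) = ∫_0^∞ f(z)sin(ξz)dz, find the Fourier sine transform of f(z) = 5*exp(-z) 5*ξ/(ξ^2 + 1)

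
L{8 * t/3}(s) 8/(3 * s^2)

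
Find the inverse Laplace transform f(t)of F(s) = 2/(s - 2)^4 t^3 * exp(2 * t)/3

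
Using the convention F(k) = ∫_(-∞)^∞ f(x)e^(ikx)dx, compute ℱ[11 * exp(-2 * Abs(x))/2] 22/(k^2+4)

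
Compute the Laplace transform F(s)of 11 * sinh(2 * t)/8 11/(4 * (s^2 - 4))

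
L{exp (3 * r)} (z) 1/ (z - 3)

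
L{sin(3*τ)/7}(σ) 3/(7*(σ^2 + 9))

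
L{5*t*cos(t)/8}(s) 5*(s^2 - 1)/(8*(s^2 + 1)^2)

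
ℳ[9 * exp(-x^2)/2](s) 9 * gamma(s/2)/4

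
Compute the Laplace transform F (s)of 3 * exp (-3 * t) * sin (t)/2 3/ (2 * ( (s + 3)^2 + 1))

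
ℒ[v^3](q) 6/q^4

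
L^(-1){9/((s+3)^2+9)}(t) 3 * exp(-3 * t) * sin(3 * t)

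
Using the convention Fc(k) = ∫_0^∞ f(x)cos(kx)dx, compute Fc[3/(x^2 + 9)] pi * exp(-3 * k)/2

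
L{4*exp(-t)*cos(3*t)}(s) 4*(s + 1)/((s + 1)^2 + 9)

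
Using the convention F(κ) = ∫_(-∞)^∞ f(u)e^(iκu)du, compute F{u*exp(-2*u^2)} sqrt(2)*I*sqrt(pi)*κ*exp(-κ^2/8)/8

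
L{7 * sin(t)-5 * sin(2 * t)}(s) 7/(s^2 + 1)-10/(s^2 + 4)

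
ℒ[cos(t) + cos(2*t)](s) s/(s^2 + 1) + s/(s^2 + 4)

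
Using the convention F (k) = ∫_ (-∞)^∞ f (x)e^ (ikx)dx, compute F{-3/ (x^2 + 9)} -pi*exp (-3*Abs (k))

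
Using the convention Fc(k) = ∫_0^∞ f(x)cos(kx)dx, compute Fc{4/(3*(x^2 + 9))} 2*pi*exp(-3*k)/9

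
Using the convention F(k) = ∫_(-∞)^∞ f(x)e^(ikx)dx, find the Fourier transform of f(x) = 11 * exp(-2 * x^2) 11 * sqrt(2) * sqrt(pi) * exp(-k^2/8)/2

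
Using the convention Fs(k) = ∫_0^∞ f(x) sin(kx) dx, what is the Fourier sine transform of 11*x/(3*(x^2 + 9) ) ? 11*pi*exp(-3*k) /6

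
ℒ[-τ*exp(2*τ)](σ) -1/(σ - 2) ^2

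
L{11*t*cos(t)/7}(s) 11*(s^2 - 1)/(7*(s^2 + 1)^2)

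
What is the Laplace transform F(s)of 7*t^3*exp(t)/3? 14/(s - 1)^4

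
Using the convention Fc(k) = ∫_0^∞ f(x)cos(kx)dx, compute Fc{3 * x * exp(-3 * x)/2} 3 * (9 - k^2)/(2 * (k^2 + 9)^2)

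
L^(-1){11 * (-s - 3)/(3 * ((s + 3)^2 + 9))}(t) -11 * exp(-3 * t) * cos(3 * t)/3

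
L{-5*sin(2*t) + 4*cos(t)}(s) 4*s/(s^2 + 1) - 10/(s^2 + 4)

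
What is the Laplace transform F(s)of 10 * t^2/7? 20/(7 * s^3)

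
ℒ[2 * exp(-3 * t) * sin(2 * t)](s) 4/((s+3)^2+4)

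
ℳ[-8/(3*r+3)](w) -8*pi*csc(pi*w)/3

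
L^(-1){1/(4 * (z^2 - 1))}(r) sinh(r)/4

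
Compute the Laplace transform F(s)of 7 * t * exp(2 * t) 7/(s - 2)^2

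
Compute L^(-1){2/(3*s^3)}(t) t^2/3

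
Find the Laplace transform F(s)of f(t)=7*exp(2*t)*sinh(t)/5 7/(5*((s - 2)^2 - 1))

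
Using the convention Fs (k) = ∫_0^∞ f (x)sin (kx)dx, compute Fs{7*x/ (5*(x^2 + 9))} 7*pi*exp (-3*k)/10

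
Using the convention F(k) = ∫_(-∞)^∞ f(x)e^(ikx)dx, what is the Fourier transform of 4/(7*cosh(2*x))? 2*pi/(7*cosh(pi*k/4))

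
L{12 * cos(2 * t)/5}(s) 12 * s/(5 * (s^2 + 4))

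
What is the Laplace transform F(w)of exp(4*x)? 1/(w - 4)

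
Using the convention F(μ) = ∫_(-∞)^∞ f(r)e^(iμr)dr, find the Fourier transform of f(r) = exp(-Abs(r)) 2/(μ^2 + 1)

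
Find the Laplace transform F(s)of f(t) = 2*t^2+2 2/s+4/s^3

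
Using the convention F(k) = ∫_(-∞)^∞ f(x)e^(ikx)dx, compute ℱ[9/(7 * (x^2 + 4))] 9 * pi * exp(-2 * Abs(k))/14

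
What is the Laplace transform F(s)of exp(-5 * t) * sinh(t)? 1/((s + 5)^2 - 1)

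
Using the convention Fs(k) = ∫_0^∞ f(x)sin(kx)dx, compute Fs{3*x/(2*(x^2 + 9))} 3*pi*exp(-3*k)/4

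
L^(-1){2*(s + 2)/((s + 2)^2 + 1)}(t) 2*exp(-2*t)*cos(t)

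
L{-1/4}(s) -1/(4 * s)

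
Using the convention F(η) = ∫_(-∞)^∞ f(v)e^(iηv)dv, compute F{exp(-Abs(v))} 2/(η^2 + 1)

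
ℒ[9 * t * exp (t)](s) 9/ (s - 1)^2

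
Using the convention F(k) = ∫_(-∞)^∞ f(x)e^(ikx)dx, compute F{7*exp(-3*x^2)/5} 7*sqrt(3)*sqrt(pi)*exp(-k^2/12)/15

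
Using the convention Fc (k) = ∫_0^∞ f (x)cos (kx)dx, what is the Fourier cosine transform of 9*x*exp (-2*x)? 9*(4 - k^2)/ (k^2 + 4)^2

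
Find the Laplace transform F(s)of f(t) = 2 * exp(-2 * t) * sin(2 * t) 4/((s + 2)^2 + 4)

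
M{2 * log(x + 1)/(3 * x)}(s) -2 * pi * csc(pi * s)/(3 * s - 3)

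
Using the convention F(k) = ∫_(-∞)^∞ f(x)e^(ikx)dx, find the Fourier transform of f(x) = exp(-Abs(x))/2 1/(k^2 + 1)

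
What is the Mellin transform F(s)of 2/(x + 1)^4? gamma(s) * gamma(4 - s)/3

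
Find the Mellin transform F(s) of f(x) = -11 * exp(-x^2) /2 -11 * gamma(s/2) /4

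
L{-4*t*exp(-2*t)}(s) -4/(s + 2)^2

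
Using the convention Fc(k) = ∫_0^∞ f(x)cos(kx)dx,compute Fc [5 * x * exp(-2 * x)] 5 * (4 - k^2)/(k^2+4)^2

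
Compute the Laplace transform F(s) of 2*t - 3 2/s^2 - 3/s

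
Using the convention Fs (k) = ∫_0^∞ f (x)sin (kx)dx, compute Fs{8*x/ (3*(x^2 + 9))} 4*pi*exp (-3*k)/3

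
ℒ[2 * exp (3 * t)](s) 2/ (s - 3)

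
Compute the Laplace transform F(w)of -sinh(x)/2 -1/(2*w^2-2)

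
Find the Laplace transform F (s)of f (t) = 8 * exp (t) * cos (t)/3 8 * (s - 1)/ (3 * ( (s - 1)^2+1))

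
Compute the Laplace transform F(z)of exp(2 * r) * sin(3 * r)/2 3/(2 * ((z - 2)^2 + 9))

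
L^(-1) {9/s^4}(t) 3 * t^3/2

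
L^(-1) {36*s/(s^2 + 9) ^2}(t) 6*t*sin(3*t) 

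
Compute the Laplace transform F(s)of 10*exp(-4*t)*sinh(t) 10/((s + 4)^2 - 1)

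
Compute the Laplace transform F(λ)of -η -1/λ^2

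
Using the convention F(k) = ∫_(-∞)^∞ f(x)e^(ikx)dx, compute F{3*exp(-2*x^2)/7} 3*sqrt(2)*sqrt(pi)*exp(-k^2/8)/14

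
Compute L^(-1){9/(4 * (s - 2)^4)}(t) 3 * t^3 * exp(2 * t)/8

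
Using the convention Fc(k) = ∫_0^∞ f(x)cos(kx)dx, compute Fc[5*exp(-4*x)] 20/(k^2 + 16)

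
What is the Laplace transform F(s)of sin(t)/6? 1/(6*(s^2 + 1))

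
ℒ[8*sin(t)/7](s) 8/(7*(s^2 + 1))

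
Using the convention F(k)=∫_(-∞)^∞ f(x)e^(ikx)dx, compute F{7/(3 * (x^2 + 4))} 7 * pi * exp(-2 * Abs(k))/6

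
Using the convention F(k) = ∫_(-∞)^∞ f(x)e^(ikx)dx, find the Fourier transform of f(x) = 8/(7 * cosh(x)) 8 * pi/(7 * cosh(pi * k/2))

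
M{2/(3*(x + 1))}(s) 2*pi*csc(pi*s)/3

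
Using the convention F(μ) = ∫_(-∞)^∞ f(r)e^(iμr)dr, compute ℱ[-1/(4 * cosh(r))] -pi/(4 * cosh(pi * μ/2))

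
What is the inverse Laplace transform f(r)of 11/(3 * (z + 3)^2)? 11 * r * exp(-3 * r)/3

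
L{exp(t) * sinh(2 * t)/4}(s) 1/(2 * ((s - 1)^2 - 4))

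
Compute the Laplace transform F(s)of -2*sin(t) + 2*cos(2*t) 2*s/(s^2 + 4) - 2/(s^2 + 1)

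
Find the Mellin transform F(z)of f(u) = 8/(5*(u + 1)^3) 4*pi*(z - 2)*(z - 1)/(5*sin(pi*z))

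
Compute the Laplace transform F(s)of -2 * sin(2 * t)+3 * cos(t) 3 * s/(s^2+1) - 4/(s^2+4)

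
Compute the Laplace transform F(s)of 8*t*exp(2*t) 8/(s - 2)^2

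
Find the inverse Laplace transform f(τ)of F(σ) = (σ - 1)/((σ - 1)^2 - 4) exp(τ) * cosh(2 * τ)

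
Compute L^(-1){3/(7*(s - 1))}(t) 3*exp(t)/7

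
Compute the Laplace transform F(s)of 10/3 10/(3 * s)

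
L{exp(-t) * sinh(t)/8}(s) 1/(8 * s * (s + 2))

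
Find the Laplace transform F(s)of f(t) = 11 11/s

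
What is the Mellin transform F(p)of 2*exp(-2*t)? 2^(1 - p)*gamma(p)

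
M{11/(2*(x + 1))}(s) 11*pi*csc(pi*s)/2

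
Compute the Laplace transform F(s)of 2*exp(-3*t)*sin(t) 2/((s+3)^2+1)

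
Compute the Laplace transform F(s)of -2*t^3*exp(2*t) -12/(s - 2)^4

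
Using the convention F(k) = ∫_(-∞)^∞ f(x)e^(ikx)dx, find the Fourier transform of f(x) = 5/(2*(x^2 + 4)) 5*pi*exp(-2*Abs(k))/4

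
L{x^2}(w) 2/w^3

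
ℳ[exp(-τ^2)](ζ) gamma(ζ/2)/2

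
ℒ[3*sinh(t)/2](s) 3/(2*(s^2 - 1))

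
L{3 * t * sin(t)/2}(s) 3 * s/(s^2 + 1)^2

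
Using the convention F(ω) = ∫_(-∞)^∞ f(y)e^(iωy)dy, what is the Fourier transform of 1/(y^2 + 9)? pi * exp(-3 * Abs(ω))/3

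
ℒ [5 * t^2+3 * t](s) 3/s^2+10/s^3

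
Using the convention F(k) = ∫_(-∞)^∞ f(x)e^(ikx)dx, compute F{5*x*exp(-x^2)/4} 5*I*sqrt(pi)*k*exp(-k^2/4)/8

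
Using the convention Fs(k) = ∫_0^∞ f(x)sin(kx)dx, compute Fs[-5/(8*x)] -5*pi/16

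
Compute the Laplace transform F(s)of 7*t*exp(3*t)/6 7/(6*(s - 3)^2)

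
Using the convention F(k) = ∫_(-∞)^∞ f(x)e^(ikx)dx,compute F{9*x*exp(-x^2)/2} 9*I*sqrt(pi)*k*exp(-k^2/4)/4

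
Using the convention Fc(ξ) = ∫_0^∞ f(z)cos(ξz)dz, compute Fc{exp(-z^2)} sqrt(pi)*exp(-ξ^2/4)/2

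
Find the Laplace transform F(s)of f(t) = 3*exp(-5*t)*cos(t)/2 3*(s + 5)/(2*((s + 5)^2 + 1))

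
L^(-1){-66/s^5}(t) -11*t^4/4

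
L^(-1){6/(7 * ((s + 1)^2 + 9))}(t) 2 * exp(-t) * sin(3 * t)/7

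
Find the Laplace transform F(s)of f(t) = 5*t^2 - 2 10/s^3 - 2/s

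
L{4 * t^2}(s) 8/s^3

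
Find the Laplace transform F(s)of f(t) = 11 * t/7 11/(7 * s^2)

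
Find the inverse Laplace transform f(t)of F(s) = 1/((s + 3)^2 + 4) exp(-3*t)*sin(2*t)/2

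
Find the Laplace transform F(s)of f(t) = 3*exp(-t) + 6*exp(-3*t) 6/(s + 3) + 3/(s + 1)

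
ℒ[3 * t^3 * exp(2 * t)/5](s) 18/(5 * (s - 2)^4)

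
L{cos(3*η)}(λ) λ/(λ^2 + 9)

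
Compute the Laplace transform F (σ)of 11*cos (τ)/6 11*σ/ (6*(σ^2 + 1))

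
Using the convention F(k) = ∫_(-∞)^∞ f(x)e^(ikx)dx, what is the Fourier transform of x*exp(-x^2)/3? I*sqrt(pi)*k*exp(-k^2/4)/6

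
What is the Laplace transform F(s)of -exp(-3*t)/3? -1/(3*s+9)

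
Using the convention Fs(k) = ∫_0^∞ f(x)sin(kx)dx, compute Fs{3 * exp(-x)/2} 3 * k/(2 * (k^2 + 1))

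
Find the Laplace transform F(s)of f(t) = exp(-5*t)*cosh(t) (s + 5)/((s + 5)^2-1)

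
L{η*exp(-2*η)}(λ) (λ + 2)^(-2)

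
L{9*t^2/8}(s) 9/(4*s^3)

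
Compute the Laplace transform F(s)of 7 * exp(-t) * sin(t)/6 7/(6 * ((s+1)^2+1))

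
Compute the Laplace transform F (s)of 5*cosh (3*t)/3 5*s/ (3*(s^2 - 9))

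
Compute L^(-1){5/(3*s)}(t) 5/3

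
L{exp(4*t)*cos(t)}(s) (s - 4)/((s - 4)^2 + 1)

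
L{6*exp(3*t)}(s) 6/(s - 3)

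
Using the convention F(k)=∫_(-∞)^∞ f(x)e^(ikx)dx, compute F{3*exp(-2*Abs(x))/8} 3/(2*(k^2 + 4))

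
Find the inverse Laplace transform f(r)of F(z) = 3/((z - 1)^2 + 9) exp(r) * sin(3 * r)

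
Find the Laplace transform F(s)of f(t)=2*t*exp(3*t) 2/(s - 3)^2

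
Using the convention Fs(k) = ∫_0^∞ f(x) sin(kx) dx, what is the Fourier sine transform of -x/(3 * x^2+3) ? -pi * exp(-k) /6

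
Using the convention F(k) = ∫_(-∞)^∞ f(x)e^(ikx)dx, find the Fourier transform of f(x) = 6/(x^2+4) 3*pi*exp(-2*Abs(k))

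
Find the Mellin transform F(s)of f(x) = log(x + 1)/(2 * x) -pi * csc(pi * s)/(2 * s - 2)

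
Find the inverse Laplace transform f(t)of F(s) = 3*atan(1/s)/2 3*sin(t)/(2*t)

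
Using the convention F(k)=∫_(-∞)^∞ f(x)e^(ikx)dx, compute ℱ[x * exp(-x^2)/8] I * sqrt(pi) * k * exp(-k^2/4)/16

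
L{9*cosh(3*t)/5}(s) 9*s/(5*(s^2 - 9))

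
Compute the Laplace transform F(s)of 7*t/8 7/(8*s^2)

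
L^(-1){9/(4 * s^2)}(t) 9 * t/4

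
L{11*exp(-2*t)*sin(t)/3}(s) 11/(3*((s + 2)^2 + 1))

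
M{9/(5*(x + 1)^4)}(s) 3*gamma(s)*gamma(4 - s)/10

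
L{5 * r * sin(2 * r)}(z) 20 * z/(z^2 + 4)^2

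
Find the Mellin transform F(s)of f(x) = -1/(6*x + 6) -pi*csc(pi*s)/6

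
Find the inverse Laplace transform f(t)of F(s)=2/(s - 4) 2*exp(4*t)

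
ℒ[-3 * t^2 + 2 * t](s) 2/s^2-6/s^3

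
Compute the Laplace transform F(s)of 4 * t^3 24/s^4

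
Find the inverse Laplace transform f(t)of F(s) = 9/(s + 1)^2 9*t*exp(-t)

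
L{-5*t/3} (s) -5/ (3*s^2)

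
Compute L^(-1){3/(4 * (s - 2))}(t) 3 * exp(2 * t)/4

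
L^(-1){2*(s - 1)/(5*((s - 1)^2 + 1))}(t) 2*exp(t)*cos(t)/5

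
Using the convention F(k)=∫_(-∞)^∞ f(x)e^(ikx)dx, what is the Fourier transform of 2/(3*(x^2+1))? 2*pi*exp(-Abs(k))/3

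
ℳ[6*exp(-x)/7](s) 6*gamma(s)/7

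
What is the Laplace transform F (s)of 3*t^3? 18/s^4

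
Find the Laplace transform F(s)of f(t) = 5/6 5/(6 * s)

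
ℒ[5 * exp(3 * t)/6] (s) 5/(6 * (s - 3))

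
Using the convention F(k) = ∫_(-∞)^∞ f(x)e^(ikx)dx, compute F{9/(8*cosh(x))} 9*pi/(8*cosh(pi*k/2))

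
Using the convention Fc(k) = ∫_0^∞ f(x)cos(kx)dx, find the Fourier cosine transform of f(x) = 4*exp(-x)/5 4/(5*(k^2 + 1))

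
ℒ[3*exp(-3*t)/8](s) 3/(8*(s + 3))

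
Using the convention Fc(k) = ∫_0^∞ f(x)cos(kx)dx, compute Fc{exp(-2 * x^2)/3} sqrt(2) * sqrt(pi) * exp(-k^2/8)/12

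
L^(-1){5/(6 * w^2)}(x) 5 * x/6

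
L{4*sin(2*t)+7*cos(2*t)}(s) 7*s/(s^2+4)+8/(s^2+4)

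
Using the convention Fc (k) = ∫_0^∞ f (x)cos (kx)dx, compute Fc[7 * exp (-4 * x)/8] 7/ (2 * (k^2+16))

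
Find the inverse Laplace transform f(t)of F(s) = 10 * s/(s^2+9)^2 5 * t * sin(3 * t)/3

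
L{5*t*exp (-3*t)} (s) 5/ (s + 3)^2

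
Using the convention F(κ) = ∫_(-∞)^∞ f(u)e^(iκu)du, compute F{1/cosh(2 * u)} pi/(2 * cosh(pi * κ/4))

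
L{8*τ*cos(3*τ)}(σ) 8*(σ^2 - 9)/(σ^2 + 9)^2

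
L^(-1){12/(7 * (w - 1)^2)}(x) 12 * x * exp(x)/7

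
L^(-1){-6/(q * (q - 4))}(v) -3 * exp(2 * v) * sinh(2 * v)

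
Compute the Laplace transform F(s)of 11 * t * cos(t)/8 11 * (s^2 - 1)/(8 * (s^2+1)^2)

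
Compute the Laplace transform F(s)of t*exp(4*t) (s - 4)^(-2)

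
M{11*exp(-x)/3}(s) 11*gamma(s)/3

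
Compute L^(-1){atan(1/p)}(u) sin(u)/u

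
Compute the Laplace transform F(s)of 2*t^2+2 4/s^3+2/s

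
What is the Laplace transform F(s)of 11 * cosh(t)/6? 11 * s/(6 * (s^2-1))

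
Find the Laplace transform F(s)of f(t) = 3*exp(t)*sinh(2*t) 6/((s - 1)^2 - 4)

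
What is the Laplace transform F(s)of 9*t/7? 9/(7*s^2)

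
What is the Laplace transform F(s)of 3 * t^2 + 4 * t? 4/s^2 + 6/s^3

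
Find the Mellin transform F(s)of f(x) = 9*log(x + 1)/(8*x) -9*pi*csc(pi*s)/(8*s - 8)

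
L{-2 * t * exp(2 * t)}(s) -2/(s - 2)^2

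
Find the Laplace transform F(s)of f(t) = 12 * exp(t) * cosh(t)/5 12 * (s - 1)/(5 * s * (s - 2))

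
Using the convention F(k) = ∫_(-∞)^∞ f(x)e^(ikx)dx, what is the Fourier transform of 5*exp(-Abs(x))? 10/(k^2+1)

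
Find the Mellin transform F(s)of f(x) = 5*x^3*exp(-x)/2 5*gamma(s + 3)/2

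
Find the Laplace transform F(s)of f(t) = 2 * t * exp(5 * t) 2/(s - 5)^2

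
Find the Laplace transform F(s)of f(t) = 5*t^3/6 5/s^4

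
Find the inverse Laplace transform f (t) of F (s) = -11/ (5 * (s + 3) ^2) -11 * t * exp (-3 * t) /5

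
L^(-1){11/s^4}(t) 11 * t^3/6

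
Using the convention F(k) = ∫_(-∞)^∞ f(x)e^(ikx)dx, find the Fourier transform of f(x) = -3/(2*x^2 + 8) -3*pi*exp(-2*Abs(k))/4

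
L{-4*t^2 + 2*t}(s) 2/s^2-8/s^3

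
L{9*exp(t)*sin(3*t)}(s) 27/((s - 1)^2 + 9)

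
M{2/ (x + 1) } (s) 2 * pi * csc (pi * s) 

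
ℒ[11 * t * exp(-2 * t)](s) 11/(s+2)^2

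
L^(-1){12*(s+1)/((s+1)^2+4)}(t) 12*exp(-t)*cos(2*t)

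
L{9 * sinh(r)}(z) 9/(z^2 - 1)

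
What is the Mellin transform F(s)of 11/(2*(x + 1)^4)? 11*gamma(s)*gamma(4 - s)/12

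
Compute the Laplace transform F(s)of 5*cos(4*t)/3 5*s/(3*(s^2 + 16))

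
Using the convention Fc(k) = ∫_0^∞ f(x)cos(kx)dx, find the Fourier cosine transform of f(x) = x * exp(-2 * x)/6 (4 - k^2)/(6 * (k^2 + 4)^2)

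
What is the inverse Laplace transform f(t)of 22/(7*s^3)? 11*t^2/7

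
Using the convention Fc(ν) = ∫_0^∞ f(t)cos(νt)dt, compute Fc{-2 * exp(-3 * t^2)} -sqrt(3) * sqrt(pi) * exp(-ν^2/12)/3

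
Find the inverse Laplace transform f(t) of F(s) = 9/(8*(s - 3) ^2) 9*t*exp(3*t) /8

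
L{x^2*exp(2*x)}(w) 2/(w - 2)^3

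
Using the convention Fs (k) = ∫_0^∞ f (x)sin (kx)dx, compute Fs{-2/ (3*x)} -pi/3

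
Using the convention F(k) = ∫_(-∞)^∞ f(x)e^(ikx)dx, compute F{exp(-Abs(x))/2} 1/(k^2 + 1)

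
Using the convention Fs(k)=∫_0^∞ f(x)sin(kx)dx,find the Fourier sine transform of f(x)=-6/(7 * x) -3 * pi/7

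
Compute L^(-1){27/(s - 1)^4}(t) 9*t^3*exp(t)/2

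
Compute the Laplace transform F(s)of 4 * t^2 8/s^3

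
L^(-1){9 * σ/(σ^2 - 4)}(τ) 9 * cosh(2 * τ)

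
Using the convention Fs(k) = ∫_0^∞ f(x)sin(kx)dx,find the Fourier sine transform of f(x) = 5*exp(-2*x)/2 5*k/(2*(k^2 + 4))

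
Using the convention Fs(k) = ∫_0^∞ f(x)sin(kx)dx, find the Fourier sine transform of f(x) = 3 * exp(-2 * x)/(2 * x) 3 * atan(k/2)/2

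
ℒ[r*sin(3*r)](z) 6*z/(z^2 + 9)^2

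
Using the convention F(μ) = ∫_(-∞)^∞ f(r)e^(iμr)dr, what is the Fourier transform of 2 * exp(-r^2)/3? 2 * sqrt(pi) * exp(-μ^2/4)/3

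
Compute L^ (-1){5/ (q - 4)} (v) 5*exp (4*v)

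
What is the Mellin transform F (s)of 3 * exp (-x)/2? 3 * gamma (s)/2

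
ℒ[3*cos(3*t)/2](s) 3*s/(2*(s^2 + 9))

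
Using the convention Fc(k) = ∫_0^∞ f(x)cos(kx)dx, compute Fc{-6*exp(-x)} -6/(k^2 + 1)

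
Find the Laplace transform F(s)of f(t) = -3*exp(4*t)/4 -3/(4*s - 16)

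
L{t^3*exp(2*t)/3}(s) 2/(s - 2)^4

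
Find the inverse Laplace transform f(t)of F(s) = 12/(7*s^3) 6*t^2/7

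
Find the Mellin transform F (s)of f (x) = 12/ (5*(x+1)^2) -12*pi*(s - 1)/ (5*sin (pi*s))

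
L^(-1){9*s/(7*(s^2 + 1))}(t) 9*cos(t)/7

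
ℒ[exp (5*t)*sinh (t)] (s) 1/ ( (s - 5)^2-1)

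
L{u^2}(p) 2/p^3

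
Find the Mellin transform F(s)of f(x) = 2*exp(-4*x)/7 2^(1 - 2*s)*gamma(s)/7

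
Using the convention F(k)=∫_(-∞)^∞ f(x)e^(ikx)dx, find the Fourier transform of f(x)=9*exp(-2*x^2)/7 9*sqrt(2)*sqrt(pi)*exp(-k^2/8)/14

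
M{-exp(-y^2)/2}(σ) -gamma(σ/2)/4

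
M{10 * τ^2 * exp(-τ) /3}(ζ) 10 * gamma(ζ + 2) /3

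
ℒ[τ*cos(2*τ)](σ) (σ^2-4)/(σ^2 + 4)^2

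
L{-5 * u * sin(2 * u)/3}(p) -20 * p/(3 * (p^2 + 4)^2)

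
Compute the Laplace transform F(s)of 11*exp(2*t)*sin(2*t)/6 11/(3*((s - 2)^2 + 4))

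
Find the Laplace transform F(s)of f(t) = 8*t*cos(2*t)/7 8*(s^2 - 4)/(7*(s^2+4)^2)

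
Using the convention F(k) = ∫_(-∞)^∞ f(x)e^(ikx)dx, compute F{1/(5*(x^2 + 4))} pi*exp(-2*Abs(k))/10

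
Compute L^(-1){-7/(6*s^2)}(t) -7*t/6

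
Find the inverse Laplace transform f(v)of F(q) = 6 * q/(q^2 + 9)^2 v * sin(3 * v)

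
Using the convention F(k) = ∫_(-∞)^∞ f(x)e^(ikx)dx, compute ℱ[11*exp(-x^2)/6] 11*sqrt(pi)*exp(-k^2/4)/6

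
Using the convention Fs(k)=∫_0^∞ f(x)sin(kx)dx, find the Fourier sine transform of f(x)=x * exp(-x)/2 k/(k^2 + 1)^2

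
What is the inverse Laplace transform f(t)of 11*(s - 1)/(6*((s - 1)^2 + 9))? 11*exp(t)*cos(3*t)/6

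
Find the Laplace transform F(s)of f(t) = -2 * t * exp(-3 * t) -2/(s + 3)^2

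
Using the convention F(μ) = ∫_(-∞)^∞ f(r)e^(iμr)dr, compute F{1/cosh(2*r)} pi/(2*cosh(pi*μ/4))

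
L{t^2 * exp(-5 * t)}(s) 2/(s + 5)^3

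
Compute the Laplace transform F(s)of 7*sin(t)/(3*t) 7*atan(1/s)/3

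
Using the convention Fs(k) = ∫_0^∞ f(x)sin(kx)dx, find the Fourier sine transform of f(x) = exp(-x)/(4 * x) atan(k)/4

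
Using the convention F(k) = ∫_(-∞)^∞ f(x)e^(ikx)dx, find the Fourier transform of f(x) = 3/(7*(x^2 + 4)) 3*pi*exp(-2*Abs(k))/14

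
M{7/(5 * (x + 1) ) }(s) 7 * pi * csc(pi * s) /5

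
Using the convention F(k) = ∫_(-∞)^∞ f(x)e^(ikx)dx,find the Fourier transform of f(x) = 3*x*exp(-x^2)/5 3*I*sqrt(pi)*k*exp(-k^2/4)/10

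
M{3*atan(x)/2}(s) -3*pi*sec(pi*s/2)/(4*s)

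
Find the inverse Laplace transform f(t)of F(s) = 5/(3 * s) 5/3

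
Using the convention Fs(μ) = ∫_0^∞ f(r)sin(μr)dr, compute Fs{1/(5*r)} pi/10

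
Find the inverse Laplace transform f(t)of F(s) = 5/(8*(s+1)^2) 5*t*exp(-t)/8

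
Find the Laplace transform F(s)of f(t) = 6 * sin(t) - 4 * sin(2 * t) 6/(s^2 + 1) - 8/(s^2 + 4)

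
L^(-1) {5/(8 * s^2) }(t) 5 * t/8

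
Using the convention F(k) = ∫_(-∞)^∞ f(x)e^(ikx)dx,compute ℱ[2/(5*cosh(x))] 2*pi/(5*cosh(pi*k/2))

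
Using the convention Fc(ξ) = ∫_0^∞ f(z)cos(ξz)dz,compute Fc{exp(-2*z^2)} sqrt(2)*sqrt(pi)*exp(-ξ^2/8)/4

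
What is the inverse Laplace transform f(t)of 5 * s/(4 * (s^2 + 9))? 5 * cos(3 * t)/4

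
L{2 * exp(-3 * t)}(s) 2/(s + 3)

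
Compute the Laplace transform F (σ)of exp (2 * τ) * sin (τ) 1/ ( (σ - 2)^2 + 1)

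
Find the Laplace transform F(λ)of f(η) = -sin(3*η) -3/(λ^2 + 9)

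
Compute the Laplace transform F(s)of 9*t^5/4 270/s^6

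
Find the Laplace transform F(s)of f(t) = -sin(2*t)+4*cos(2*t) 4*s/(s^2+4) - 2/(s^2+4)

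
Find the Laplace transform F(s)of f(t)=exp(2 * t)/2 1/(2 * (s - 2))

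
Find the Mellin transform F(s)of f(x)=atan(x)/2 -pi*sec(pi*s/2)/(4*s)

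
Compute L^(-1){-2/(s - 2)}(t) -2*exp(2*t)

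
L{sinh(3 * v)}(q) 3/(q^2 - 9)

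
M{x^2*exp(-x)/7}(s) gamma(s + 2)/7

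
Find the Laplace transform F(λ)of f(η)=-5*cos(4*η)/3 -5*λ/(3*λ^2 + 48)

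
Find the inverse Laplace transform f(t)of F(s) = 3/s 3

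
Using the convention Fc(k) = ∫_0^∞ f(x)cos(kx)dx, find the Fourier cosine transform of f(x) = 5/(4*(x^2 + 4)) 5*pi*exp(-2*k)/16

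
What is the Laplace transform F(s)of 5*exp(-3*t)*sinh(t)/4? 5/(4*((s + 3)^2 - 1))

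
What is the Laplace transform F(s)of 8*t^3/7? 48/(7*s^4)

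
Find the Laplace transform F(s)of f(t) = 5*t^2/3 10/(3*s^3)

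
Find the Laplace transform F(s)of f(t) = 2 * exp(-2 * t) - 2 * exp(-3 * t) 2/(s + 2) - 2/(s + 3)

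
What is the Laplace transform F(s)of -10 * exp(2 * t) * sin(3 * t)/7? -30/(7 * (s - 2)^2 + 63)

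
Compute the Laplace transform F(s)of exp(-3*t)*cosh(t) (s+3)/((s+3)^2-1)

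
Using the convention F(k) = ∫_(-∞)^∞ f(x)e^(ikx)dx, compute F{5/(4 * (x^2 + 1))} 5 * pi * exp(-Abs(k))/4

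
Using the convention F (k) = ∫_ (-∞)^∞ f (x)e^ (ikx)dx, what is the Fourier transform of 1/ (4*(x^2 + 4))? pi*exp (-2*Abs (k))/8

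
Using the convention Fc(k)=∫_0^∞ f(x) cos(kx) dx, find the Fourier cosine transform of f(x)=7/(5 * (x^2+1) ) 7 * pi * exp(-k) /10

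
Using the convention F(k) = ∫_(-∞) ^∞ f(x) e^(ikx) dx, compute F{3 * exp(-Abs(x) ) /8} 3/(4 * (k^2 + 1) ) 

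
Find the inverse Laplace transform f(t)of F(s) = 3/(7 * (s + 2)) 3 * exp(-2 * t)/7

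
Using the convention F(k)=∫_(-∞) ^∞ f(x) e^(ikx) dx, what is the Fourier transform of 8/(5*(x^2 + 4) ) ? 4*pi*exp(-2*Abs(k) ) /5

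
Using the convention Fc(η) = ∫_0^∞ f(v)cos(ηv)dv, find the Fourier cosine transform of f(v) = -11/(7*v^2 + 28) -11*pi*exp(-2*η)/28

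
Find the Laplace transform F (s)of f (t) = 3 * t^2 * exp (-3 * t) 6/ (s + 3)^3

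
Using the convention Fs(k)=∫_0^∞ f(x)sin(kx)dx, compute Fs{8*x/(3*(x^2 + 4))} 4*pi*exp(-2*k)/3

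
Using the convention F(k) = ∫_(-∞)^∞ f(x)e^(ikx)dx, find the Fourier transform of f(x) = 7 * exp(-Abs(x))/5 14/(5 * (k^2+1))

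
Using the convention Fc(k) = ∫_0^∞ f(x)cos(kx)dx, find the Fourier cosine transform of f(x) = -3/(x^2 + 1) -3*pi*exp(-k)/2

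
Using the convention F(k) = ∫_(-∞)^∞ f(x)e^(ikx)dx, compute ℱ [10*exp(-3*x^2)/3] 10*sqrt(3)*sqrt(pi)*exp(-k^2/12)/9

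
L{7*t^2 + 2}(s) 14/s^3 + 2/s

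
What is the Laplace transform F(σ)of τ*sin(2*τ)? 4*σ/(σ^2 + 4)^2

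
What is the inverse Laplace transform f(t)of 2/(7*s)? 2/7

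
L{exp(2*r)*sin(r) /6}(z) 1/(6*((z - 2) ^2 + 1) ) 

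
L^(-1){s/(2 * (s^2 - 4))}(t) cosh(2 * t)/2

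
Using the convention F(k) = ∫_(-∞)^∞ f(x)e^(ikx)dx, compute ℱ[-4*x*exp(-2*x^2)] -sqrt(2)*I*sqrt(pi)*k*exp(-k^2/8)/2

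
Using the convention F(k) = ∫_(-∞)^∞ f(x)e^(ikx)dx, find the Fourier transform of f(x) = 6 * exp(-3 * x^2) 2 * sqrt(3) * sqrt(pi) * exp(-k^2/12)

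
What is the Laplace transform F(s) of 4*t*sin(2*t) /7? 16*s/(7*(s^2 + 4) ^2) 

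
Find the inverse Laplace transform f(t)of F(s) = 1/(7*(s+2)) exp(-2*t)/7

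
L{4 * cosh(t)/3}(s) 4 * s/(3 * (s^2 - 1))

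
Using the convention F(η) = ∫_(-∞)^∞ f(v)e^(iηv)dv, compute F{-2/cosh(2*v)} -pi/cosh(pi*η/4)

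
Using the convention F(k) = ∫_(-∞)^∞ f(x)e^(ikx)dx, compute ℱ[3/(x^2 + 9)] pi*exp(-3*Abs(k))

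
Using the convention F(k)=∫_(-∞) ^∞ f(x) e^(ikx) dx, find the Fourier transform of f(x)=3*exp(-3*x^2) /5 sqrt(3)*sqrt(pi)*exp(-k^2/12) /5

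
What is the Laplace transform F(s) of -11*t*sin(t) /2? -11*s/(s^2 + 1) ^2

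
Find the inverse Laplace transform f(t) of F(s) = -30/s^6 -t^5/4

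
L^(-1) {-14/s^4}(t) -7*t^3/3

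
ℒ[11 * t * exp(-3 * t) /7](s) 11/(7 * (s + 3) ^2) 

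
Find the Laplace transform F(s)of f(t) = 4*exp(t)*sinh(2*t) 8/((s - 1)^2 - 4)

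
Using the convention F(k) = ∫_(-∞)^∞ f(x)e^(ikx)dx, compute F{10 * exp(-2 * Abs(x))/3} 40/(3 * (k^2+4))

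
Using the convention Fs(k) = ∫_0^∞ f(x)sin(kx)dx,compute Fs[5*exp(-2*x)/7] 5*k/(7*(k^2 + 4))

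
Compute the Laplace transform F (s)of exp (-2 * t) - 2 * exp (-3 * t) 1/ (s + 2) - 2/ (s + 3)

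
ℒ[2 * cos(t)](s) 2 * s/(s^2 + 1)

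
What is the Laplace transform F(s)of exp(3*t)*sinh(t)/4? 1/(4*((s - 3)^2-1))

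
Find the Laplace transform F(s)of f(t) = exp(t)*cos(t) (s - 1)/((s - 1)^2 + 1)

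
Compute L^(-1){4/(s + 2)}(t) 4*exp(-2*t)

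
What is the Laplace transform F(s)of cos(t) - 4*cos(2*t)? s/(s^2 + 1) - 4*s/(s^2 + 4)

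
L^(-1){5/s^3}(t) 5 * t^2/2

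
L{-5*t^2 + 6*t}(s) 6/s^2 - 10/s^3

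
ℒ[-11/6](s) -11/(6 * s)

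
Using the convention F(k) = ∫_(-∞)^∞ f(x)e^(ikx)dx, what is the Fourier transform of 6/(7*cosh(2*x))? 3*pi/(7*cosh(pi*k/4))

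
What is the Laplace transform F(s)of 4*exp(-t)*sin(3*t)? 12/((s + 1)^2 + 9)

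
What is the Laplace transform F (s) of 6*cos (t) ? 6*s/ (s^2 + 1) 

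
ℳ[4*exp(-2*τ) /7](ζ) 2^(2 - ζ)*gamma(ζ) /7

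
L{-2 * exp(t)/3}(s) -2/(3 * s - 3)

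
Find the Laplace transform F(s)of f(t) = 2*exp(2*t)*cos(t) 2*(s - 2)/((s - 2)^2 + 1)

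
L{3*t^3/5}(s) 18/(5*s^4)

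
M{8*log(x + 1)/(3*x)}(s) -8*pi*csc(pi*s)/(3*s - 3)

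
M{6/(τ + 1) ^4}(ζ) gamma(ζ) * gamma(4 - ζ) 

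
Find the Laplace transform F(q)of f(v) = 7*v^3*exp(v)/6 7/(q - 1)^4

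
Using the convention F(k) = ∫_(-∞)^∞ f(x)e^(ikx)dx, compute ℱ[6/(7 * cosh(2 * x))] 3 * pi/(7 * cosh(pi * k/4))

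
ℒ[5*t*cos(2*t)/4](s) 5*(s^2 - 4)/(4*(s^2 + 4)^2)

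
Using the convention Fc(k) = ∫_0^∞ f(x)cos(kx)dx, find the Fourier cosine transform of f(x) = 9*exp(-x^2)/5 9*sqrt(pi)*exp(-k^2/4)/10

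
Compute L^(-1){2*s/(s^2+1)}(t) 2*cos(t)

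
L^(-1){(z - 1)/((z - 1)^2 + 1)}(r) exp(r)*cos(r)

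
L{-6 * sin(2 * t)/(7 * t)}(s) -6 * atan(2/s)/7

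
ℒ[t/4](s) 1/(4*s^2)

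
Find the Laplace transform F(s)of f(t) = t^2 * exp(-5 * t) 2/(s + 5)^3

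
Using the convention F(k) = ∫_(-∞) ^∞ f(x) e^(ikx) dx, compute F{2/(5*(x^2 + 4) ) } pi*exp(-2*Abs(k) ) /5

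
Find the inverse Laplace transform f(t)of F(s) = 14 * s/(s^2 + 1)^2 7 * t * sin(t)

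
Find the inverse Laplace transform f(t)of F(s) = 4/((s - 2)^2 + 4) 2*exp(2*t)*sin(2*t)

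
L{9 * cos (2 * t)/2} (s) 9 * s/ (2 * (s^2 + 4))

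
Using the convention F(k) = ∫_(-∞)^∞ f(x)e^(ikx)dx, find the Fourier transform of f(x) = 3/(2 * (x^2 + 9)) pi * exp(-3 * Abs(k))/2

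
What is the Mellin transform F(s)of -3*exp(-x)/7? -3*gamma(s)/7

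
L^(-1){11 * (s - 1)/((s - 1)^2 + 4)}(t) 11 * exp(t) * cos(2 * t)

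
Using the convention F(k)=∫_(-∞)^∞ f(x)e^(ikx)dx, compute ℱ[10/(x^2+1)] 10 * pi * exp(-Abs(k))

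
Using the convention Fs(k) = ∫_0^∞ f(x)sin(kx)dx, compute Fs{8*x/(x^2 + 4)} 4*pi*exp(-2*k)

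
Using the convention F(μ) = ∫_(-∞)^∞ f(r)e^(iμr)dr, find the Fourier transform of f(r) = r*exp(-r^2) I*sqrt(pi)*μ*exp(-μ^2/4)/2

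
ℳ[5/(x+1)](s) 5 * pi * csc(pi * s)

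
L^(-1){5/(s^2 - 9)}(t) 5*sinh(3*t)/3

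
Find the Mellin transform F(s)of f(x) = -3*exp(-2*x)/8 -3*gamma(s)/(8*2^s)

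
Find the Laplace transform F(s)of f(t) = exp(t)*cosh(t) (s - 1)/(s*(s - 2))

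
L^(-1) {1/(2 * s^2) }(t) t/2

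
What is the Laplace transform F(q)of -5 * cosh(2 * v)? -5 * q/(q^2 - 4)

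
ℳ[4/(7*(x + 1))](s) 4*pi*csc(pi*s)/7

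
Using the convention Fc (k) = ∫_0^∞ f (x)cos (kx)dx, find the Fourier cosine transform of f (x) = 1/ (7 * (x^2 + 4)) pi * exp (-2 * k)/28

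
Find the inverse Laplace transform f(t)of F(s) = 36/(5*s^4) 6*t^3/5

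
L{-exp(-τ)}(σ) -1/(σ + 1)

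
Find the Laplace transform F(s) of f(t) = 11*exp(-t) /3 11/(3*(s+1) ) 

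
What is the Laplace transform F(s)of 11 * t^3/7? 66/(7 * s^4)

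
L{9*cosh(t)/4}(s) 9*s/(4*(s^2 - 1))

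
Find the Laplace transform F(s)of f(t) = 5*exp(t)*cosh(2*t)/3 5*(s - 1)/(3*((s - 1)^2-4))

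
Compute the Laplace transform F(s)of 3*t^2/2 3/s^3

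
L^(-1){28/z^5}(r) 7 * r^4/6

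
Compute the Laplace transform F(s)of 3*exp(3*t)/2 3/(2*(s - 3))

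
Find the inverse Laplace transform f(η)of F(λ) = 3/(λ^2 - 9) sinh(3 * η)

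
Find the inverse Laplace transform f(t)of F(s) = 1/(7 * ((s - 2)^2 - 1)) exp(2 * t) * sinh(t)/7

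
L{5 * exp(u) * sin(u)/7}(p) 5/(7 * ((p - 1)^2 + 1))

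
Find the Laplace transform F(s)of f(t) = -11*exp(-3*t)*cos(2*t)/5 11*(-s - 3)/(5*((s + 3)^2 + 4))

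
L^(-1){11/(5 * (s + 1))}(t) 11 * exp(-t)/5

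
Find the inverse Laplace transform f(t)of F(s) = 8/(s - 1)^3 4*t^2*exp(t)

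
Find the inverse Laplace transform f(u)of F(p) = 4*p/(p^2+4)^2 u*sin(2*u)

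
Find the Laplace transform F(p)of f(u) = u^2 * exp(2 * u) 2/(p - 2)^3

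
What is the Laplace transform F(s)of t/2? 1/(2 * s^2)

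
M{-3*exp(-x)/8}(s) -3*gamma(s)/8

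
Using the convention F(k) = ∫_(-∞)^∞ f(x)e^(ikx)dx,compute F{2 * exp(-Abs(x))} 4/(k^2 + 1)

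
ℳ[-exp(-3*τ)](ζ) -gamma(ζ)/3^ζ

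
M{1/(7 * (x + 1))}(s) pi * csc(pi * s)/7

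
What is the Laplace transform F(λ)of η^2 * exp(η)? 2/(λ - 1)^3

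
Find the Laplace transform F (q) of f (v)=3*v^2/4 3/ (2*q^3) 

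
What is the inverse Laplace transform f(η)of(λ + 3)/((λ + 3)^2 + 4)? exp(-3*η)*cos(2*η)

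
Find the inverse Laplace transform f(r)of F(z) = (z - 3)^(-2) r*exp(3*r)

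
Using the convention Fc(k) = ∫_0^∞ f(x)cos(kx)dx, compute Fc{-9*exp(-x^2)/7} -9*sqrt(pi)*exp(-k^2/4)/14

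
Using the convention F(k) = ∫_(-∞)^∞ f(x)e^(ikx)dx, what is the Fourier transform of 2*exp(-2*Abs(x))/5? 8/(5*(k^2 + 4))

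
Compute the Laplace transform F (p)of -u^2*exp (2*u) -2/ (p - 2)^3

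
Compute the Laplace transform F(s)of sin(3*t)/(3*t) atan(3/s)/3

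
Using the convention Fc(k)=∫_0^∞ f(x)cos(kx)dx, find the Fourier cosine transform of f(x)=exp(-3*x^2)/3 sqrt(3)*sqrt(pi)*exp(-k^2/12)/18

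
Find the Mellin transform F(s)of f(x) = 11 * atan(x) -11 * pi * sec(pi * s/2)/(2 * s)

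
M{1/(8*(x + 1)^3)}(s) pi*(s - 2)*(s - 1)/(16*sin(pi*s))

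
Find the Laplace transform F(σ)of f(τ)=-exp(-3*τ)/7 -1/(7*σ + 21)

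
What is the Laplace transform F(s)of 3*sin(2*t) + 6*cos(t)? 6*s/(s^2 + 1) + 6/(s^2 + 4)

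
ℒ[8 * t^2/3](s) 16/(3 * s^3)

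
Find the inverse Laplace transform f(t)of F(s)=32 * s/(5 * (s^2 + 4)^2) 8 * t * sin(2 * t)/5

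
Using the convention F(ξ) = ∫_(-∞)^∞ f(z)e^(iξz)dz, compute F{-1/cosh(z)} -pi/cosh(pi * ξ/2)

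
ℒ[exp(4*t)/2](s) 1/(2*(s - 4))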